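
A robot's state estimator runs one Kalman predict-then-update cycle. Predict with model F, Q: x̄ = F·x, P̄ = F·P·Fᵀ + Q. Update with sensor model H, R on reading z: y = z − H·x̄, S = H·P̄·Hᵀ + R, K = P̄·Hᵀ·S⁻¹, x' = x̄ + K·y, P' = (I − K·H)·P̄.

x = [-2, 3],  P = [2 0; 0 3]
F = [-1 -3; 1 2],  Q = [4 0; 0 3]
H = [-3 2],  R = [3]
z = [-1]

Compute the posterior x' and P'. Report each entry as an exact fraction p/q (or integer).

x' = [-43/304, -97/152]
P' = [743/608 453/304; 453/304 375/152]

x̄ = F·x = [-7, 4]
P̄ = F·P·Fᵀ + Q = [33 -20; -20 17]
y = z − H·x̄ = [-30]
S = H·P̄·Hᵀ + R = [608]
K = P̄·Hᵀ·S⁻¹ = [-139/608; 47/304]
x' = x̄ + K·y = [-43/304, -97/152]
P' = (I − K·H)·P̄ = [743/608 453/304; 453/304 375/152]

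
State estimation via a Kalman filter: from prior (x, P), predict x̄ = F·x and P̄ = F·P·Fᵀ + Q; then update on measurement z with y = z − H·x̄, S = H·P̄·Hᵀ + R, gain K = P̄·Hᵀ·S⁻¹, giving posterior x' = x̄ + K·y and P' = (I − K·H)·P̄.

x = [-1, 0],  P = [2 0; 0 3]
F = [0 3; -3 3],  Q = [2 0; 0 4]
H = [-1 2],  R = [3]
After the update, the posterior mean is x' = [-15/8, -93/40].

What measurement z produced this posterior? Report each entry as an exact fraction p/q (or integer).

x̄ = F·x = [0, 3]
P̄ = F·P·Fᵀ + Q = [29 27; 27 49]
S = H·P̄·Hᵀ + R = [120]
K = P̄·Hᵀ·S⁻¹ = [5/24; 71/120]
x' − x̄ = [-15/8, -213/40] = K·y
y = (KᵀK)⁻¹·Kᵀ·(x' − x̄) = [-9]
z = y + H·x̄ = [-9] + [6] = [-3]

z = [-3]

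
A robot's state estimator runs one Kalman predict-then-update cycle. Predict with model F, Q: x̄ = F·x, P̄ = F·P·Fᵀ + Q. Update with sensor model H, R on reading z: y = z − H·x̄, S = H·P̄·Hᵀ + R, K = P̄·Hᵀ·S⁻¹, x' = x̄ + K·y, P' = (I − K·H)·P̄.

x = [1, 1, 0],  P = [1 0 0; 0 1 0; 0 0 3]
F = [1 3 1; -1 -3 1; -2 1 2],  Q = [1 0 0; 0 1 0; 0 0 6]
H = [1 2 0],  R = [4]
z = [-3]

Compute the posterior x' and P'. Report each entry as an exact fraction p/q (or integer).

x' = [4, -163/46, -29/46]
P' = [14 -7 7; -7 203/46 -127/46; 7 -127/46 769/46]

x̄ = F·x = [4, -4, -1]
P̄ = F·P·Fᵀ + Q = [14 -7 7; -7 14 5; 7 5 23]
y = z − H·x̄ = [1]
S = H·P̄·Hᵀ + R = [46]
K = P̄·Hᵀ·S⁻¹ = [0; 21/46; 17/46]
x' = x̄ + K·y = [4, -163/46, -29/46]
P' = (I − K·H)·P̄ = [14 -7 7; -7 203/46 -127/46; 7 -127/46 769/46]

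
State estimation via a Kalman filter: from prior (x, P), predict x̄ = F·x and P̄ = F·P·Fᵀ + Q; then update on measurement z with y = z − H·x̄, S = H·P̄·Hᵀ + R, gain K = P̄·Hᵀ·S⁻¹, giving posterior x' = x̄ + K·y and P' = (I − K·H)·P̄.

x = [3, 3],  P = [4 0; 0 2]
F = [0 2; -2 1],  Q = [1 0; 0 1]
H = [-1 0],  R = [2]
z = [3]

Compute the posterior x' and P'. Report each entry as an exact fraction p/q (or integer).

x̄ = F·x = [6, -3]
P̄ = F·P·Fᵀ + Q = [9 4; 4 19]
y = z − H·x̄ = [9]
S = H·P̄·Hᵀ + R = [11]
K = P̄·Hᵀ·S⁻¹ = [-9/11; -4/11]
x' = x̄ + K·y = [-15/11, -69/11]
P' = (I − K·H)·P̄ = [18/11 8/11; 8/11 193/11]

x' = [-15/11, -69/11]
P' = [18/11 8/11; 8/11 193/11]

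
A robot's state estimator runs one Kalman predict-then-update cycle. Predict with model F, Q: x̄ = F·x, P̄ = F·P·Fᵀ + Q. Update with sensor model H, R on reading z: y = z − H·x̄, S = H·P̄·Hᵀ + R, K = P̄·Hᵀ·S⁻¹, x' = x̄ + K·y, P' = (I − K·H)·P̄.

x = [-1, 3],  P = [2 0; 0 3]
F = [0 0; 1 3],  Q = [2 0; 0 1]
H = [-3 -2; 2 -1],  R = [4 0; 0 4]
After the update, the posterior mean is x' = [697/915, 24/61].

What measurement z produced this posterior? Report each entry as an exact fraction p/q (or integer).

z = [-3, 2]

x̄ = F·x = [0, 8]
P̄ = F·P·Fᵀ + Q = [2 0; 0 30]
S = H·P̄·Hᵀ + R = [142 48; 48 42]
K = P̄·Hᵀ·S⁻¹ = [-37/305 214/915; -18/61 -23/61]
x' − x̄ = [697/915, -464/61] = K·y
y = (KᵀK)⁻¹·Kᵀ·(x' − x̄) = [13, 10]
z = y + H·x̄ = [13, 10] + [-16, -8] = [-3, 2]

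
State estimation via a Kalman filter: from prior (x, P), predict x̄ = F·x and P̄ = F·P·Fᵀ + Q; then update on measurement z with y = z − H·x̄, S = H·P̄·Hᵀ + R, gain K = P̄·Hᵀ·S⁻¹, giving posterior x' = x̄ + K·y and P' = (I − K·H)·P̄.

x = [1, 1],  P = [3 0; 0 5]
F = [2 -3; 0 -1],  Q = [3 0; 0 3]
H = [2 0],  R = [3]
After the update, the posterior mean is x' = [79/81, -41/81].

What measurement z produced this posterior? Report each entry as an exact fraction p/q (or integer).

x̄ = F·x = [-1, -1]
P̄ = F·P·Fᵀ + Q = [60 15; 15 8]
S = H·P̄·Hᵀ + R = [243]
K = P̄·Hᵀ·S⁻¹ = [40/81; 10/81]
x' − x̄ = [160/81, 40/81] = K·y
y = (KᵀK)⁻¹·Kᵀ·(x' − x̄) = [4]
z = y + H·x̄ = [4] + [-2] = [2]

z = [2]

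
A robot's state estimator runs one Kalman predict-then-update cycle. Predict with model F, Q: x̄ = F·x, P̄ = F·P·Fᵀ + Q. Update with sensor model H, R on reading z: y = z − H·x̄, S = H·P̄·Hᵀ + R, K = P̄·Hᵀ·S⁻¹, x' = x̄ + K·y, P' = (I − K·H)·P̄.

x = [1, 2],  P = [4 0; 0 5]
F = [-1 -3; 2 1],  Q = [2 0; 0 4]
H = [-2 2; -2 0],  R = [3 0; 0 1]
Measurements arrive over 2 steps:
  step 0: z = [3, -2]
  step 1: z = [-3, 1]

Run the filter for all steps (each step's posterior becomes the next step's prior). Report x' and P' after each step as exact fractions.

step 0: x̄ = F·x = [-7, 4]
step 0: P̄ = F·P·Fᵀ + Q = [51 -23; -23 25]
step 0: y = z − H·x̄ = [-19, -16]
step 0: S = H·P̄·Hᵀ + R = [491 296; 296 205]
step 0: K = P̄·Hᵀ·S⁻¹ = [-148/13039 -6274/13039; 6064/13039 -5830/13039]
step 0: x' = x̄ + K·y = [11923/13039, 30220/13039]
step 0: P' = (I − K·H)·P̄ = [3137/13039 2915/13039; 2915/13039 12011/13039]
step 1: x̄ = F·x = [-7891/1003, 54066/13039]
step 1: P̄ = F·P·Fᵀ + Q = [11908/1003 -4824/1003; -4824/1003 88375/13039]
step 1: y = z − H·x̄ = [-352415/13039, -14779/1003]
step 1: S = H·P̄·Hᵀ + R = [1513529/13039 66928/1003; 66928/1003 48635/1003]
step 1: K = P̄·Hᵀ·S⁻¹ = [-435032/15332841 -6909656/15332841; 6283006/15332841 -5604560/15332841]
step 1: x' = x̄ + K·y = [-784361/1703649, -2628464/1703649]
step 1: P' = (I − K·H)·P̄ = [3454828/15332841 2802280/15332841; 2802280/15332841 12226789/15332841]

step 0: x' = [11923/13039, 30220/13039], P' = [3137/13039 2915/13039; 2915/13039 12011/13039]
step 1: x' = [-784361/1703649, -2628464/1703649], P' = [3454828/15332841 2802280/15332841; 2802280/15332841 12226789/15332841]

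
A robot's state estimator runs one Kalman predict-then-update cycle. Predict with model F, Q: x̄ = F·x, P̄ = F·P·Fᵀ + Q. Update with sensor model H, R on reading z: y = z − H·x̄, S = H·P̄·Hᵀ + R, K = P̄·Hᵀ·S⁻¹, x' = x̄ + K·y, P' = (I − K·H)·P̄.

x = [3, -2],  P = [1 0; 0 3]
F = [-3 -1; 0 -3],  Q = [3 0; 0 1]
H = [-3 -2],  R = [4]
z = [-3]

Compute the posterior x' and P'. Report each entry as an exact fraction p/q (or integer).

x̄ = F·x = [-7, 6]
P̄ = F·P·Fᵀ + Q = [15 9; 9 28]
y = z − H·x̄ = [-12]
S = H·P̄·Hᵀ + R = [359]
K = P̄·Hᵀ·S⁻¹ = [-63/359; -83/359]
x' = x̄ + K·y = [-1757/359, 3150/359]
P' = (I − K·H)·P̄ = [1416/359 -1998/359; -1998/359 3163/359]

x' = [-1757/359, 3150/359]
P' = [1416/359 -1998/359; -1998/359 3163/359]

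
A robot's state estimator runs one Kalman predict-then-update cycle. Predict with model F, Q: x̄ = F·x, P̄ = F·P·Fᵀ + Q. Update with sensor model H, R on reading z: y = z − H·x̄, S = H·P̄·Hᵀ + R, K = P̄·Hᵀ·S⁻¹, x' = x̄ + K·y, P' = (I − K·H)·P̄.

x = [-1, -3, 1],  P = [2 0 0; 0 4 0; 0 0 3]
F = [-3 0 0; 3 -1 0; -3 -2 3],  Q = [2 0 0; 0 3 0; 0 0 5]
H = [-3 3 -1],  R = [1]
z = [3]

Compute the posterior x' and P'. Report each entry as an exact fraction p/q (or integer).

x' = [-69/241, 834/241, 1992/241]
P' = [464/241 249/241 -612/241; 249/241 4779/964 5605/482; -612/241 5605/482 10281/241]

x̄ = F·x = [3, 0, 12]
P̄ = F·P·Fᵀ + Q = [20 -18 18; -18 25 -10; 18 -10 66]
y = z − H·x̄ = [24]
S = H·P̄·Hᵀ + R = [964]
K = P̄·Hᵀ·S⁻¹ = [-33/241; 139/964; -75/482]
x' = x̄ + K·y = [-69/241, 834/241, 1992/241]
P' = (I − K·H)·P̄ = [464/241 249/241 -612/241; 249/241 4779/964 5605/482; -612/241 5605/482 10281/241]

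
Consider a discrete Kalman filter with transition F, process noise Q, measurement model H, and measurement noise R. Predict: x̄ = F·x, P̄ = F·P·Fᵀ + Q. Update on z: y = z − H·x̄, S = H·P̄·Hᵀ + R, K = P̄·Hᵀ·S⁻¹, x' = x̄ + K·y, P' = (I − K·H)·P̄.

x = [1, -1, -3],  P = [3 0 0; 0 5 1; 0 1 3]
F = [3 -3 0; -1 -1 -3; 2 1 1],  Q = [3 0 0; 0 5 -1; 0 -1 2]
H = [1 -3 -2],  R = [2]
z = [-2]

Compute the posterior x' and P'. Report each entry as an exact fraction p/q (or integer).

x' = [1632/197, 678/197, 11/197]
P' = [13875/197 5145/197 -810/197; 5145/197 3733/197 -2954/197; -810/197 -2954/197 3999/197]

x̄ = F·x = [6, 9, -2]
P̄ = F·P·Fᵀ + Q = [75 15 0; 15 46 -25; 0 -25 24]
y = z − H·x̄ = [15]
S = H·P̄·Hᵀ + R = [197]
K = P̄·Hᵀ·S⁻¹ = [30/197; -73/197; 27/197]
x' = x̄ + K·y = [1632/197, 678/197, 11/197]
P' = (I − K·H)·P̄ = [13875/197 5145/197 -810/197; 5145/197 3733/197 -2954/197; -810/197 -2954/197 3999/197]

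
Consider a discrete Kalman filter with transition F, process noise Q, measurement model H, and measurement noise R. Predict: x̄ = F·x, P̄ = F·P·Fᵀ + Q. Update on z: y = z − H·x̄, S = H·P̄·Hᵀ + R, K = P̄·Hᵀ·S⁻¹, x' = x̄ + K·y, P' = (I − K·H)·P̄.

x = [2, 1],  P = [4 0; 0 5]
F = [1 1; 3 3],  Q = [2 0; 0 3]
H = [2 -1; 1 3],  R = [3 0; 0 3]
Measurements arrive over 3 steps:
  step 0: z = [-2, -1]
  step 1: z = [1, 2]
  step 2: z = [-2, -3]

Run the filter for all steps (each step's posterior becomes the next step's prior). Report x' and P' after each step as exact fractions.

step 0: x̄ = F·x = [3, 9]
step 0: P̄ = F·P·Fᵀ + Q = [11 27; 27 84]
step 0: y = z − H·x̄ = [1, -31]
step 0: S = H·P̄·Hᵀ + R = [23 -95; -95 932]
step 0: K = P̄·Hᵀ·S⁻¹ = [1360/4137 547/4137; -485/4137 1189/4137]
step 0: x' = x̄ + K·y = [-1062/1379, -37/1379]
step 0: P' = (I − K·H)·P̄ = [661/1379 -38/1379; -38/1379 409/1379]
step 1: x̄ = F·x = [-157/197, -471/197]
step 1: P̄ = F·P·Fᵀ + Q = [536/197 426/197; 426/197 1869/197]
step 1: y = z − H·x̄ = [40/197, 1964/197]
step 1: S = H·P̄·Hᵀ + R = [2900/197 -2405/197; -2405/197 20504/197]
step 1: K = P̄·Hᵀ·S⁻¹ = [29794/90825 2306/18165; -10733/90825 5093/18165]
step 1: x' = x̄ + K·y = [463/865, 329/865]
step 1: P' = (I − K·H)·P̄ = [14416/30275 -962/30275; -962/30275 8809/30275]
step 2: x̄ = F·x = [792/865, 2376/865]
step 2: P̄ = F·P·Fᵀ + Q = [11693/4325 9129/4325; 9129/4325 40362/4325]
step 2: y = z − H·x̄ = [-938/865, -2103/173]
step 2: S = H·P̄·Hᵀ + R = [63593/4325 -10411/865; -10411/865 17708/173]
step 2: K = P̄·Hᵀ·S⁻¹ = [643228/1960917 248737/1960917; -231761/1960917 549529/1960917]
step 2: x' = x̄ + K·y = [-1925747/1960917, -1042505/1960917]
step 2: P' = (I − K·H)·P̄ = [311203/653639 -20822/653639; -20822/653639 190117/653639]

step 0: x' = [-1062/1379, -37/1379], P' = [661/1379 -38/1379; -38/1379 409/1379]
step 1: x' = [463/865, 329/865], P' = [14416/30275 -962/30275; -962/30275 8809/30275]
step 2: x' = [-1925747/1960917, -1042505/1960917], P' = [311203/653639 -20822/653639; -20822/653639 190117/653639]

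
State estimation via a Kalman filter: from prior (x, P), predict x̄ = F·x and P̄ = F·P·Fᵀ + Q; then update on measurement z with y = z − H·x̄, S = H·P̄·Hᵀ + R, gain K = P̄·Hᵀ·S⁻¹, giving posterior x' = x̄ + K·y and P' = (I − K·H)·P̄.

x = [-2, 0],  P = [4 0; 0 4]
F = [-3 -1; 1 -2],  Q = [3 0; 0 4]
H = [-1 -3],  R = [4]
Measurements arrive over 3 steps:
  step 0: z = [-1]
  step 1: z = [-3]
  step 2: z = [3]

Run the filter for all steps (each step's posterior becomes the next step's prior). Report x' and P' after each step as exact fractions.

step 0: x' = [1465/239, -410/239], P' = [9316/239 -3064/239; -3064/239 1112/239]
step 1: x' = [-576814/64765, 259907/64765], P' = [5186324/64765 -1803232/64765; -1803232/64765 654256/64765]
step 2: x' = [-39229385/34843439, -23933716/34843439], P' = [2837447380/34843439 -989940840/34843439; -989940840/34843439 360059464/34843439]

step 0: x̄ = F·x = [6, -2]
step 0: P̄ = F·P·Fᵀ + Q = [43 -4; -4 24]
step 0: y = z − H·x̄ = [-1]
step 0: S = H·P̄·Hᵀ + R = [239]
step 0: K = P̄·Hᵀ·S⁻¹ = [-31/239; -68/239]
step 0: x' = x̄ + K·y = [1465/239, -410/239]
step 0: P' = (I − K·H)·P̄ = [9316/239 -3064/239; -3064/239 1112/239]
step 1: x̄ = F·x = [-3985/239, 2285/239]
step 1: P̄ = F·P·Fᵀ + Q = [67289/239 -41044/239; -41044/239 26976/239]
step 1: y = z − H·x̄ = [2153/239]
step 1: S = H·P̄·Hᵀ + R = [64765/239]
step 1: K = P̄·Hᵀ·S⁻¹ = [55843/64765; -39884/64765]
step 1: x' = x̄ + K·y = [-576814/64765, 259907/64765]
step 1: P' = (I − K·H)·P̄ = [5186324/64765 -1803232/64765; -1803232/64765 654256/64765]
step 2: x̄ = F·x = [294107/12953, -1096628/64765]
step 2: P̄ = F·P·Fᵀ + Q = [7341215/12953 -4653324/12953; -4653324/12953 15275336/64765]
step 2: y = z − H·x̄ = [-1625054/64765]
step 2: S = H·P̄·Hᵀ + R = [34843439/64765]
step 2: K = P̄·Hᵀ·S⁻¹ = [33093785/34843439; -22559388/34843439]
step 2: x' = x̄ + K·y = [-39229385/34843439, -23933716/34843439]
step 2: P' = (I − K·H)·P̄ = [2837447380/34843439 -989940840/34843439; -989940840/34843439 360059464/34843439]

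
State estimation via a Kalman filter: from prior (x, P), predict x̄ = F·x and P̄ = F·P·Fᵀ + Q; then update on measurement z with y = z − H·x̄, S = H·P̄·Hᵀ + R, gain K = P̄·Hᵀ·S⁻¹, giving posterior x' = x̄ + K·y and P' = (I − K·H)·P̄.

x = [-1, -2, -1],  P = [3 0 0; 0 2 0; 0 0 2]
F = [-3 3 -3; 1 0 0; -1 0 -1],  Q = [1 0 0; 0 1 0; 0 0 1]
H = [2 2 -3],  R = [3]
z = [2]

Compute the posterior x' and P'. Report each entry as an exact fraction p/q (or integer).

x' = [650/113, -123/113, 286/113]
P' = [3007/113 -952/113 1305/113; -952/113 451/113 -333/113; 1305/113 -333/113 642/113]

x̄ = F·x = [0, -1, 2]
P̄ = F·P·Fᵀ + Q = [64 -9 15; -9 4 -3; 15 -3 6]
y = z − H·x̄ = [10]
S = H·P̄·Hᵀ + R = [113]
K = P̄·Hᵀ·S⁻¹ = [65/113; -1/113; 6/113]
x' = x̄ + K·y = [650/113, -123/113, 286/113]
P' = (I − K·H)·P̄ = [3007/113 -952/113 1305/113; -952/113 451/113 -333/113; 1305/113 -333/113 642/113]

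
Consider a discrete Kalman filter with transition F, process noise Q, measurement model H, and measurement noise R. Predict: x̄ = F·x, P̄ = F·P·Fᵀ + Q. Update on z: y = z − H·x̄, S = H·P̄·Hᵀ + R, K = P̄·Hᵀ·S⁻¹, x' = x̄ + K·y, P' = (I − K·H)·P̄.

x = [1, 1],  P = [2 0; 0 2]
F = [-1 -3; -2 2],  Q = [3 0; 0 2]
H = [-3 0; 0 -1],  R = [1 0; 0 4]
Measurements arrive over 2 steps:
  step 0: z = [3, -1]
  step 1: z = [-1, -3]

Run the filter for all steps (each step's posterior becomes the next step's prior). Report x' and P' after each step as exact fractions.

step 0: x̄ = F·x = [-4, 0]
step 0: P̄ = F·P·Fᵀ + Q = [23 -8; -8 18]
step 0: y = z − H·x̄ = [-9, -1]
step 0: S = H·P̄·Hᵀ + R = [208 -24; -24 22]
step 0: K = P̄·Hᵀ·S⁻¹ = [-663/2000 1/500; 3/125 -99/125]
step 0: x' = x̄ + K·y = [-2037/2000, 72/125]
step 0: P' = (I − K·H)·P̄ = [221/2000 -1/125; -1/125 396/125]
step 1: x̄ = F·x = [-1419/2000, 3189/1000]
step 1: P̄ = F·P·Fᵀ + Q = [63149/2000 -18819/1000; -18819/1000 7589/500]
step 1: y = z − H·x̄ = [-6257/2000, 189/1000]
step 1: S = H·P̄·Hᵀ + R = [570341/2000 -56457/1000; -56457/1000 9589/500]
step 1: K = P̄·Hᵀ·S⁻¹ = [-754143/2281607 18819/2281607; 225828/2281607 -1140925/2281607]
step 1: x' = x̄ + K·y = [744093/2281607, 6353907/2281607]
step 1: P' = (I − K·H)·P̄ = [251381/2281607 -75276/2281607; -75276/2281607 4563700/2281607]

step 0: x' = [-2037/2000, 72/125], P' = [221/2000 -1/125; -1/125 396/125]
step 1: x' = [744093/2281607, 6353907/2281607], P' = [251381/2281607 -75276/2281607; -75276/2281607 4563700/2281607]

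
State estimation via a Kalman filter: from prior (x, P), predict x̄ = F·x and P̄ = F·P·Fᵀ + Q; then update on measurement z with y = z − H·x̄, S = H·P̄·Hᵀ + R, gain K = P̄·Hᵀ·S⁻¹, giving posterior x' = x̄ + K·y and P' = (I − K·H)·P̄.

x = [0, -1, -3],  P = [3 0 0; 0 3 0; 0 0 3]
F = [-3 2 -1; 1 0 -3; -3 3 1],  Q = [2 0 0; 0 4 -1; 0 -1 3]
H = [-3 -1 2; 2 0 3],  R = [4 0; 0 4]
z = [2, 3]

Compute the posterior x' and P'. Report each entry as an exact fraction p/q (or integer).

x̄ = F·x = [1, 9, -6]
P̄ = F·P·Fᵀ + Q = [44 0 42; 0 34 -19; 42 -19 60]
y = z − H·x̄ = [26, 19]
S = H·P̄·Hᵀ + R = [246 -57; -57 1224]
K = P̄·Hᵀ·S⁻¹ = [-15518/99285 16636/99285; -10153/33095 -2014/33095; 688/6619 4379/19857]
x' = x̄ + K·y = [3967/33095, -4389/33095, 17723/19857]
P' = (I − K·H)·P̄ = [63572/99285 -56348/33095 -4040/19857; -56348/33095 279416/33095 6976/6619; -4040/19857 6976/6619 2844/6619]

x' = [3967/33095, -4389/33095, 17723/19857]
P' = [63572/99285 -56348/33095 -4040/19857; -56348/33095 279416/33095 6976/6619; -4040/19857 6976/6619 2844/6619]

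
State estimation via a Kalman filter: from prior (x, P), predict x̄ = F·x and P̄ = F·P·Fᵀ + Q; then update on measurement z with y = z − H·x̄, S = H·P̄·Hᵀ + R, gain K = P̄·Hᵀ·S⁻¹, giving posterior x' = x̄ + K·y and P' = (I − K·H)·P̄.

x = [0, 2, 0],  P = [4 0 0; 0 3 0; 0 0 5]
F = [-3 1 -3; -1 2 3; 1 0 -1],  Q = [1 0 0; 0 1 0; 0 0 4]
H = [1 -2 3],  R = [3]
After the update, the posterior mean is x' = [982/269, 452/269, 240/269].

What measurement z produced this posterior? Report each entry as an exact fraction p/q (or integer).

z = [3]

x̄ = F·x = [2, 4, 0]
P̄ = F·P·Fᵀ + Q = [85 -27 3; -27 62 -19; 3 -19 13]
S = H·P̄·Hᵀ + R = [807]
K = P̄·Hᵀ·S⁻¹ = [148/807; -208/807; 80/807]
x' − x̄ = [444/269, -624/269, 240/269] = K·y
y = (KᵀK)⁻¹·Kᵀ·(x' − x̄) = [9]
z = y + H·x̄ = [9] + [-6] = [3]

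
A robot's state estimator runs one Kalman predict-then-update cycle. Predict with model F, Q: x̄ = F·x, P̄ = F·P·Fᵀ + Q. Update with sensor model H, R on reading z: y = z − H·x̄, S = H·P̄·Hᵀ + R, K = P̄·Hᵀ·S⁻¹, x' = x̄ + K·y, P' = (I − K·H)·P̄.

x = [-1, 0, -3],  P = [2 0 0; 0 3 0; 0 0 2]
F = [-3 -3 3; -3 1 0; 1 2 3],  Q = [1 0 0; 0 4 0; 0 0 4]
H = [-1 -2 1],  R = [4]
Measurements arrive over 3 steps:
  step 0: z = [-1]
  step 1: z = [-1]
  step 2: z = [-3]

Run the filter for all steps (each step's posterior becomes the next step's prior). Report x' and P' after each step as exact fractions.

step 0: x' = [-64/7, 25/28, -17/2], P' = [2096/63 -731/63 26/3; -731/63 2819/252 59/6; 26/3 59/6 29]
step 1: x' = [-1018176/99233, -2089321/694631, -12088957/694631], P' = [8719712/99233 4077262/99233 16831216/99233; 4077262/99233 22831539/694631 73211900/694631; 16831216/99233 73211900/694631 264731640/694631]
step 2: x' = [6788007624/4019549033, 17149210760/4019549033, 28876869265/4019549033], P' = [451119767890/4019549033 214554318867/4019549033 882314509488/4019549033; 214554318867/4019549033 315302192971/8039098066 526377189604/4019549033; 882314509488/4019549033 526377189604/4019549033 1946268987176/4019549033]

step 0: x̄ = F·x = [-6, 3, -10]
step 0: P̄ = F·P·Fᵀ + Q = [64 9 -6; 9 25 0; -6 0 36]
step 0: y = z − H·x̄ = [9]
step 0: S = H·P̄·Hᵀ + R = [252]
step 0: K = P̄·Hᵀ·S⁻¹ = [-22/63; -59/252; 1/6]
step 0: x' = x̄ + K·y = [-64/7, 25/28, -17/2]
step 0: P' = (I − K·H)·P̄ = [2096/63 -731/63 26/3; -731/63 2819/252 59/6; 26/3 59/6 29]
step 1: x̄ = F·x = [-3/4, 793/28, -230/7]
step 1: P̄ = F·P·Fᵀ + Q = [481/4 591/4 117; 591/4 96827/252 -4279/63; 117 -4279/63 29396/63]
step 1: y = z − H·x̄ = [351/4]
step 1: S = H·P̄·Hᵀ + R = [99233/36]
step 1: K = P̄·Hᵀ·S⁻¹ = [-10755/99233; -35429/99233; 17476/99233]
step 1: x' = x̄ + K·y = [-1018176/99233, -2089321/694631, -12088957/694631]
step 1: P' = (I − K·H)·P̄ = [8719712/99233 4077262/99233 16831216/99233; 4077262/99233 22831539/694631 73211900/694631; 16831216/99233 73211900/694631 264731640/694631]
step 2: x̄ = F·x = [-8617212/694631, 19292375/694631, -47572745/694631]
step 2: P̄ = F·P·Fᵀ + Q = [213292694/694631 -188638665/694631 879067296/694631; -188638665/694631 403706915/694631 -1120885952/694631; 879067296/694631 -1120885952/694631 4237344632/694631]
step 2: y = z − H·x̄ = [75456390/694631]
step 2: S = H·P̄·Hᵀ + R = [8039098066/694631]
step 2: K = P̄·Hᵀ·S⁻¹ = [521525966/4019549033; -1739661117/8039098066; 2800024620/4019549033]
step 2: x' = x̄ + K·y = [6788007624/4019549033, 17149210760/4019549033, 28876869265/4019549033]
step 2: P' = (I − K·H)·P̄ = [451119767890/4019549033 214554318867/4019549033 882314509488/4019549033; 214554318867/4019549033 315302192971/8039098066 526377189604/4019549033; 882314509488/4019549033 526377189604/4019549033 1946268987176/4019549033]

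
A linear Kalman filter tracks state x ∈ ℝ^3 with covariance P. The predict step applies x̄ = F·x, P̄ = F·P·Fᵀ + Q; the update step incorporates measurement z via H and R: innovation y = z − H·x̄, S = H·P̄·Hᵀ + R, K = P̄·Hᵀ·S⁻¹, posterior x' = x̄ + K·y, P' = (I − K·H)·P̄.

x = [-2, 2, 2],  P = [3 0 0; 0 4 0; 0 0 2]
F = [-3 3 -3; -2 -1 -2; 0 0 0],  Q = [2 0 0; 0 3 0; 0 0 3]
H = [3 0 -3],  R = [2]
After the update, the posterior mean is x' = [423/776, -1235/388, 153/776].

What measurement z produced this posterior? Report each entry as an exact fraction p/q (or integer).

z = [1]

x̄ = F·x = [6, -2, 0]
P̄ = F·P·Fᵀ + Q = [83 18 0; 18 27 0; 0 0 3]
S = H·P̄·Hᵀ + R = [776]
K = P̄·Hᵀ·S⁻¹ = [249/776; 27/388; -9/776]
x' − x̄ = [-4233/776, -459/388, 153/776] = K·y
y = (KᵀK)⁻¹·Kᵀ·(x' − x̄) = [-17]
z = y + H·x̄ = [-17] + [18] = [1]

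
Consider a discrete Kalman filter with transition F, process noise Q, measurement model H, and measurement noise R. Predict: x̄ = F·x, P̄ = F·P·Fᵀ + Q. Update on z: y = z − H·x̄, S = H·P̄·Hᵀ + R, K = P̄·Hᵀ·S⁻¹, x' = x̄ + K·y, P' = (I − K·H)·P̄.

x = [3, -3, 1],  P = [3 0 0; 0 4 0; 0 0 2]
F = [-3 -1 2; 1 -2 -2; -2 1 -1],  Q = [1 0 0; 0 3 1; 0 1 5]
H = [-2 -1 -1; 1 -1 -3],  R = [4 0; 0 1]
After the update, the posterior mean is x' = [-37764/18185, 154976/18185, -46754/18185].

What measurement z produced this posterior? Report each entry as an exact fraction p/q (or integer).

x̄ = F·x = [-4, 7, -10]
P̄ = F·P·Fᵀ + Q = [40 -9 10; -9 30 -9; 10 -9 23]
S = H·P̄·Hᵀ + R = [203 24; 24 182]
K = P̄·Hᵀ·S⁻¹ = [-7599/18185 5801/36370; -129/18185 -1182/18185; -2494/18185 -4667/18185]
x' − x̄ = [34976/18185, 27681/18185, 135096/18185] = K·y
y = (KᵀK)⁻¹·Kᵀ·(x' − x̄) = [-13, -22]
z = y + H·x̄ = [-13, -22] + [11, 19] = [-2, -3]

z = [-2, -3]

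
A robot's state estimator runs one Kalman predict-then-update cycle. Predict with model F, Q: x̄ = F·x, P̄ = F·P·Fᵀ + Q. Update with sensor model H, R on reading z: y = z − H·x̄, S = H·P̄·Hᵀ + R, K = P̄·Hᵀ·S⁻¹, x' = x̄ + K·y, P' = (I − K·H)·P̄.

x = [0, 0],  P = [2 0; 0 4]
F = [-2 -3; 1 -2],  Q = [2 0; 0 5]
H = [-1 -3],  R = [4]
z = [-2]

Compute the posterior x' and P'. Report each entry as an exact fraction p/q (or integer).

x̄ = F·x = [0, 0]
P̄ = F·P·Fᵀ + Q = [46 20; 20 23]
y = z − H·x̄ = [-2]
S = H·P̄·Hᵀ + R = [377]
K = P̄·Hᵀ·S⁻¹ = [-106/377; -89/377]
x' = x̄ + K·y = [212/377, 178/377]
P' = (I − K·H)·P̄ = [6106/377 -1894/377; -1894/377 750/377]

x' = [212/377, 178/377]
P' = [6106/377 -1894/377; -1894/377 750/377]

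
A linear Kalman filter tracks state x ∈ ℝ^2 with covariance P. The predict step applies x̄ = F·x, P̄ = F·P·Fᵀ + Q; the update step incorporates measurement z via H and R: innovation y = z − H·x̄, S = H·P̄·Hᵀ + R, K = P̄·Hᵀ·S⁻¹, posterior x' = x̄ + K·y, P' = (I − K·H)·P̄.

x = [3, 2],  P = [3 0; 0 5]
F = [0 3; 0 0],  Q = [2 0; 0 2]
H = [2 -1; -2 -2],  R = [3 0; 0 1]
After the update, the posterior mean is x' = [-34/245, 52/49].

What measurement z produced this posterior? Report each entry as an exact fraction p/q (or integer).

x̄ = F·x = [6, 0]
P̄ = F·P·Fᵀ + Q = [47 0; 0 2]
S = H·P̄·Hᵀ + R = [193 -184; -184 197]
K = P̄·Hᵀ·S⁻¹ = [1222/4165 -846/4165; -226/833 -228/833]
x' − x̄ = [-1504/245, 52/49] = K·y
y = (KᵀK)⁻¹·Kᵀ·(x' − x̄) = [-14, 10]
z = y + H·x̄ = [-14, 10] + [12, -12] = [-2, -2]

z = [-2, -2]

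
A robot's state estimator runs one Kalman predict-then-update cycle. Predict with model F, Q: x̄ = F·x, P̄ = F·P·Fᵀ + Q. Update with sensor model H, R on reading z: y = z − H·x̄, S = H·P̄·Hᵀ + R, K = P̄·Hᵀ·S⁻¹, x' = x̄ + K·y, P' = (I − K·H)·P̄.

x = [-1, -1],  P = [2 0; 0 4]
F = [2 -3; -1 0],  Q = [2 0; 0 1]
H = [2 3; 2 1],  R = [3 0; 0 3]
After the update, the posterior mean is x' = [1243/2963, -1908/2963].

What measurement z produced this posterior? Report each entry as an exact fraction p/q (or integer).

x̄ = F·x = [1, 1]
P̄ = F·P·Fᵀ + Q = [46 -4; -4 3]
S = H·P̄·Hᵀ + R = [166 161; 161 174]
K = P̄·Hᵀ·S⁻¹ = [-248/2963 1728/2963; 979/2963 -991/2963]
x' − x̄ = [-1720/2963, -4871/2963] = K·y
y = (KᵀK)⁻¹·Kᵀ·(x' − x̄) = [-7, -2]
z = y + H·x̄ = [-7, -2] + [5, 3] = [-2, 1]

z = [-2, 1]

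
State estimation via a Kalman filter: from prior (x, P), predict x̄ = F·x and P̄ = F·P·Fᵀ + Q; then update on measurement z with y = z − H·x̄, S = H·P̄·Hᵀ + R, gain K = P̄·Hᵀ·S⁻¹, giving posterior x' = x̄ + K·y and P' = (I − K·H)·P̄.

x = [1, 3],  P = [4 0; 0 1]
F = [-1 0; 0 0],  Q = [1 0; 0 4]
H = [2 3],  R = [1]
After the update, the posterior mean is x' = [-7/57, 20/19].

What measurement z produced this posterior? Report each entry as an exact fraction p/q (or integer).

z = [3]

x̄ = F·x = [-1, 0]
P̄ = F·P·Fᵀ + Q = [5 0; 0 4]
S = H·P̄·Hᵀ + R = [57]
K = P̄·Hᵀ·S⁻¹ = [10/57; 4/19]
x' − x̄ = [50/57, 20/19] = K·y
y = (KᵀK)⁻¹·Kᵀ·(x' − x̄) = [5]
z = y + H·x̄ = [5] + [-2] = [3]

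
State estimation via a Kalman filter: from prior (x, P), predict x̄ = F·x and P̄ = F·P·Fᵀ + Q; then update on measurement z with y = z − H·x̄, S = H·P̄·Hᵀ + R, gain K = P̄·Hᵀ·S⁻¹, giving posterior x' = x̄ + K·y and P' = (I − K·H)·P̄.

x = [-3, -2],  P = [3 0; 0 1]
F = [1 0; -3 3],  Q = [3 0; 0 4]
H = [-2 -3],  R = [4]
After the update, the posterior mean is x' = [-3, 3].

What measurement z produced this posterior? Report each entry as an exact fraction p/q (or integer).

z = [-3]

x̄ = F·x = [-3, 3]
P̄ = F·P·Fᵀ + Q = [6 -9; -9 40]
S = H·P̄·Hᵀ + R = [280]
K = P̄·Hᵀ·S⁻¹ = [3/56; -51/140]
x' − x̄ = [0, 0] = K·y
y = (KᵀK)⁻¹·Kᵀ·(x' − x̄) = [0]
z = y + H·x̄ = [0] + [-3] = [-3]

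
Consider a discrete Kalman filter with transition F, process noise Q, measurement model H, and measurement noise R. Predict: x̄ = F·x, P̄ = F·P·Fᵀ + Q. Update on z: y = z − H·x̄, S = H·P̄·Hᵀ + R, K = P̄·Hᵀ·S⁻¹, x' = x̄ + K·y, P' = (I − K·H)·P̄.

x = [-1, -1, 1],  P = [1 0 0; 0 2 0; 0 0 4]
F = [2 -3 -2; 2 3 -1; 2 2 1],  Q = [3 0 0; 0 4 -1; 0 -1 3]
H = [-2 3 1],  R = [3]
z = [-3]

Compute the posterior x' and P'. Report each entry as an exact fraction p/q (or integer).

x̄ = F·x = [-1, -6, -3]
P̄ = F·P·Fᵀ + Q = [41 -6 -16; -6 30 11; -16 11 19]
y = z − H·x̄ = [16]
S = H·P̄·Hᵀ + R = [658]
K = P̄·Hᵀ·S⁻¹ = [-58/329; 113/658; 6/47]
x' = x̄ + K·y = [-1257/329, -1070/329, -45/47]
P' = (I − K·H)·P̄ = [6761/329 4580/329 -56/47; 4580/329 6971/658 -161/47; -56/47 -161/47 389/47]

x' = [-1257/329, -1070/329, -45/47]
P' = [6761/329 4580/329 -56/47; 4580/329 6971/658 -161/47; -56/47 -161/47 389/47]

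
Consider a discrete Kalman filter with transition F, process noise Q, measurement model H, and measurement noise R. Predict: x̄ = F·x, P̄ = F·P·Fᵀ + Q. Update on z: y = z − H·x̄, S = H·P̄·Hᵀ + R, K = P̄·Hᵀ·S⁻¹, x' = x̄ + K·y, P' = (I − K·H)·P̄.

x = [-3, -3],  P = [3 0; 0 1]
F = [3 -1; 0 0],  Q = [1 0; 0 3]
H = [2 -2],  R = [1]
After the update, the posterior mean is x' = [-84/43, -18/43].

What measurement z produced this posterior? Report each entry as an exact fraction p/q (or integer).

x̄ = F·x = [-6, 0]
P̄ = F·P·Fᵀ + Q = [29 0; 0 3]
S = H·P̄·Hᵀ + R = [129]
K = P̄·Hᵀ·S⁻¹ = [58/129; -2/43]
x' − x̄ = [174/43, -18/43] = K·y
y = (KᵀK)⁻¹·Kᵀ·(x' − x̄) = [9]
z = y + H·x̄ = [9] + [-12] = [-3]

z = [-3]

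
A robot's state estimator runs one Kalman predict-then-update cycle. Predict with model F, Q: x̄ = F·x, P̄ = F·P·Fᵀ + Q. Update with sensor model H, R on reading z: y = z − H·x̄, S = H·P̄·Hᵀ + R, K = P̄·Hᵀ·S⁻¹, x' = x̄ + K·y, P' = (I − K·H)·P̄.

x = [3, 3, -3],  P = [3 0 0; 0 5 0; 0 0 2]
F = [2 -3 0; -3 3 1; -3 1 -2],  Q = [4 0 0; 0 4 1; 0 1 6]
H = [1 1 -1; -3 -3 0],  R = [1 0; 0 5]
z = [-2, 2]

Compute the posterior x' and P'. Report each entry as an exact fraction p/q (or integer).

x' = [-823/285, 191/95, 328/285]
P' = [203533/5415 -68366/1805 -5473/5415; -68366/1805 69846/1805 2771/1805; -5473/5415 2771/1805 8098/5415]

x̄ = F·x = [-3, -3, 0]
P̄ = F·P·Fᵀ + Q = [61 -63 -33; -63 78 39; -33 39 46]
y = z − H·x̄ = [4, -16]
S = H·P̄·Hᵀ + R = [48 -21; -21 122]
K = P̄·Hᵀ·S⁻¹ = [3908/5415 313/1805; -1291/1805 -888/1805; -5258/5415 -568/1805]
x' = x̄ + K·y = [-823/285, 191/95, 328/285]
P' = (I − K·H)·P̄ = [203533/5415 -68366/1805 -5473/5415; -68366/1805 69846/1805 2771/1805; -5473/5415 2771/1805 8098/5415]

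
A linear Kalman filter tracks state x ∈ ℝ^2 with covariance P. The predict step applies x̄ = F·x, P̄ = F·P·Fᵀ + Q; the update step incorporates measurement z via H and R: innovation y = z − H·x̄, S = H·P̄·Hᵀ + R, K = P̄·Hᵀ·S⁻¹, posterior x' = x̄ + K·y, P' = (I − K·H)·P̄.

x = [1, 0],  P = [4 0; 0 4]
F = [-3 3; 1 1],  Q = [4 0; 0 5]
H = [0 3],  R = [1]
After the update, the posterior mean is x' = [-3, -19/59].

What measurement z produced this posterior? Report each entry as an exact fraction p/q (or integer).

x̄ = F·x = [-3, 1]
P̄ = F·P·Fᵀ + Q = [76 0; 0 13]
S = H·P̄·Hᵀ + R = [118]
K = P̄·Hᵀ·S⁻¹ = [0; 39/118]
x' − x̄ = [0, -78/59] = K·y
y = (KᵀK)⁻¹·Kᵀ·(x' − x̄) = [-4]
z = y + H·x̄ = [-4] + [3] = [-1]

z = [-1]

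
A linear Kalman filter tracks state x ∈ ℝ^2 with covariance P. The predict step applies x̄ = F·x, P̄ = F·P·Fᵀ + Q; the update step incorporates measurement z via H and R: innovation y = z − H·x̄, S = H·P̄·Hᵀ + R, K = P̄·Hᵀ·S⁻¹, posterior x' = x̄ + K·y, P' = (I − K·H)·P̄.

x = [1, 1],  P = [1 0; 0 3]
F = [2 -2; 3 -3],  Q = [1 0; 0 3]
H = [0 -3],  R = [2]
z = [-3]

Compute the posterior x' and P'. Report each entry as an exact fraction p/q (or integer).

x' = [216/353, 351/353]
P' = [817/353 48/353; 48/353 78/353]

x̄ = F·x = [0, 0]
P̄ = F·P·Fᵀ + Q = [17 24; 24 39]
y = z − H·x̄ = [-3]
S = H·P̄·Hᵀ + R = [353]
K = P̄·Hᵀ·S⁻¹ = [-72/353; -117/353]
x' = x̄ + K·y = [216/353, 351/353]
P' = (I − K·H)·P̄ = [817/353 48/353; 48/353 78/353]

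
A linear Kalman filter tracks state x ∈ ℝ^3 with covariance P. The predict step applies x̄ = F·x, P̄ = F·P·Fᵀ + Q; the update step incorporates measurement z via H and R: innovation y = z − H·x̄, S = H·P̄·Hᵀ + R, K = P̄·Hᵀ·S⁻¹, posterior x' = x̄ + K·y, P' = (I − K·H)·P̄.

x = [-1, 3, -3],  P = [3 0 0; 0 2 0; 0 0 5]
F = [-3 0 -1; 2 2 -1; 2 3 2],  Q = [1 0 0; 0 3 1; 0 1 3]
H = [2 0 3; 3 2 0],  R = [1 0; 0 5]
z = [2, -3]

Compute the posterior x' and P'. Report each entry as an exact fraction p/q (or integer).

x̄ = F·x = [6, 7, 1]
P̄ = F·P·Fᵀ + Q = [33 -13 -28; -13 28 15; -28 15 53]
y = z − H·x̄ = [-13, -35]
S = H·P̄·Hᵀ + R = [274 -16; -16 258]
K = P̄·Hᵀ·S⁻¹ = [-869/17609 9857/35218; 2587/35218 2481/35218; 12855/35218 -3287/17609]
x' = x̄ + K·y = [-111093/35218, 63030/17609, 98193/35218]
P' = (I − K·H)·P̄ = [411349/35218 -592381/35218 -137406/17609; -592381/35218 447387/17609 395783/35218; -137406/17609 395783/35218 187493/35218]

x' = [-111093/35218, 63030/17609, 98193/35218]
P' = [411349/35218 -592381/35218 -137406/17609; -592381/35218 447387/17609 395783/35218; -137406/17609 395783/35218 187493/35218]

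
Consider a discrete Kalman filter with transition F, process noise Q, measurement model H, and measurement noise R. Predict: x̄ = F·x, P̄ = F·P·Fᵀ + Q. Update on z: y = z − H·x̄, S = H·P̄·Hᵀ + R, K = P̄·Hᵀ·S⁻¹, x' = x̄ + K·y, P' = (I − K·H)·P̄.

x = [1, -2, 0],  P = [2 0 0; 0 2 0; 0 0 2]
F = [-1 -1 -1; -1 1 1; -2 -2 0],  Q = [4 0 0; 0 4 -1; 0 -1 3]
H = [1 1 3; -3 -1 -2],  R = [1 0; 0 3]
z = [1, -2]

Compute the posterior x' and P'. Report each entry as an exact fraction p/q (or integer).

x̄ = F·x = [1, -3, 2]
P̄ = F·P·Fᵀ + Q = [10 -2 8; -2 10 -1; 8 -1 19]
y = z − H·x̄ = [-3, 2]
S = H·P̄·Hᵀ + R = [230 -229; -229 259]
K = P̄·Hᵀ·S⁻¹ = [-1788/7129 -2792/7129; 837/7129 685/7129; 2607/7129 626/7129]
x' = x̄ + K·y = [6909/7129, -22528/7129, 7689/7129]
P' = (I − K·H)·P̄ = [5658/7129 -10902/7129 1152/7129; -10902/7129 68475/7129 -18912/7129; 1152/7129 -18912/7129 6789/7129]

x' = [6909/7129, -22528/7129, 7689/7129]
P' = [5658/7129 -10902/7129 1152/7129; -10902/7129 68475/7129 -18912/7129; 1152/7129 -18912/7129 6789/7129]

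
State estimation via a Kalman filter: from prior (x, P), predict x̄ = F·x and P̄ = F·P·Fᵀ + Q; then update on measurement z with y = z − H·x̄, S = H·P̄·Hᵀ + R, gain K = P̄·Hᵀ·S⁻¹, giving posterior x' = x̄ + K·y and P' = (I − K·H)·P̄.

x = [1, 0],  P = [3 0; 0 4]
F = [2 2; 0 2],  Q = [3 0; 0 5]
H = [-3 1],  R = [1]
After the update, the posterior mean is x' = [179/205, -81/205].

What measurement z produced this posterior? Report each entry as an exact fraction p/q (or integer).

z = [-3]

x̄ = F·x = [2, 0]
P̄ = F·P·Fᵀ + Q = [31 16; 16 21]
S = H·P̄·Hᵀ + R = [205]
K = P̄·Hᵀ·S⁻¹ = [-77/205; -27/205]
x' − x̄ = [-231/205, -81/205] = K·y
y = (KᵀK)⁻¹·Kᵀ·(x' − x̄) = [3]
z = y + H·x̄ = [3] + [-6] = [-3]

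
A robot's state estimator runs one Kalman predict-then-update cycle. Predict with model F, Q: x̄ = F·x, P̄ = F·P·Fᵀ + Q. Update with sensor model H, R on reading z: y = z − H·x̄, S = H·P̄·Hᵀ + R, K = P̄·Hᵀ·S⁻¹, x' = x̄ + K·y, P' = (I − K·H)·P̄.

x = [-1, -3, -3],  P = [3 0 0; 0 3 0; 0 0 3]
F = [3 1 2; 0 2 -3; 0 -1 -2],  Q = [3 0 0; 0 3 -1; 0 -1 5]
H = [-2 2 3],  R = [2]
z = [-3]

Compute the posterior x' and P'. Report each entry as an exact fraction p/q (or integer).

x' = [-858/469, -2823/469, 123/67]
P' = [16929/938 11163/938 267/67; 11163/938 19515/938 -391/67; 267/67 -391/67 444/67]

x̄ = F·x = [-12, 3, 9]
P̄ = F·P·Fᵀ + Q = [45 -12 -15; -12 42 11; -15 11 20]
y = z − H·x̄ = [-60]
S = H·P̄·Hᵀ + R = [938]
K = P̄·Hᵀ·S⁻¹ = [-159/938; 141/938; 8/67]
x' = x̄ + K·y = [-858/469, -2823/469, 123/67]
P' = (I − K·H)·P̄ = [16929/938 11163/938 267/67; 11163/938 19515/938 -391/67; 267/67 -391/67 444/67]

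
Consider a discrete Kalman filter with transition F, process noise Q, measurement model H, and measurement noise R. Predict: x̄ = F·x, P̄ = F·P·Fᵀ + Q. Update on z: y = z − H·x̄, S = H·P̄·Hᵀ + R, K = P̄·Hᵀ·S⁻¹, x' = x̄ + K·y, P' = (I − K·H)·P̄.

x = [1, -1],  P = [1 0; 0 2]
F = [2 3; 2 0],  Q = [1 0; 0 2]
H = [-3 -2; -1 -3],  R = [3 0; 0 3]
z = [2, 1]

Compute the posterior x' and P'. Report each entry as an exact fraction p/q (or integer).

x̄ = F·x = [-1, 2]
P̄ = F·P·Fᵀ + Q = [23 4; 4 6]
y = z − H·x̄ = [3, 6]
S = H·P̄·Hᵀ + R = [282 149; 149 104]
K = P̄·Hᵀ·S⁻¹ = [-2793/7127 1603/7127; 782/7127 -2628/7127]
x' = x̄ + K·y = [-5888/7127, 832/7127]
P' = (I − K·H)·P̄ = [4965/7127 -3258/7127; -3258/7127 3714/7127]

x' = [-5888/7127, 832/7127]
P' = [4965/7127 -3258/7127; -3258/7127 3714/7127]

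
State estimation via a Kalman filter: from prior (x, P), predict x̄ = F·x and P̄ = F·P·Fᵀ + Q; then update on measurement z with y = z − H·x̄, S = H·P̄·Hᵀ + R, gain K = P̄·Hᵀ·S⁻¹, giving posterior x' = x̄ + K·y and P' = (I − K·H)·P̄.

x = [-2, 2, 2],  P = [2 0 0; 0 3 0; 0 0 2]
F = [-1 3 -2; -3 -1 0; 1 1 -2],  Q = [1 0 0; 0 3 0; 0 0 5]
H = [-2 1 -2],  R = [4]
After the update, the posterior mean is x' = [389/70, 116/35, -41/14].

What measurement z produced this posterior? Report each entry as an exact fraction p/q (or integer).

x̄ = F·x = [4, 4, -4]
P̄ = F·P·Fᵀ + Q = [38 -3 15; -3 24 -9; 15 -9 18]
S = H·P̄·Hᵀ + R = [420]
K = P̄·Hᵀ·S⁻¹ = [-109/420; 4/35; -5/28]
x' − x̄ = [109/70, -24/35, 15/14] = K·y
y = (KᵀK)⁻¹·Kᵀ·(x' − x̄) = [-6]
z = y + H·x̄ = [-6] + [4] = [-2]

z = [-2]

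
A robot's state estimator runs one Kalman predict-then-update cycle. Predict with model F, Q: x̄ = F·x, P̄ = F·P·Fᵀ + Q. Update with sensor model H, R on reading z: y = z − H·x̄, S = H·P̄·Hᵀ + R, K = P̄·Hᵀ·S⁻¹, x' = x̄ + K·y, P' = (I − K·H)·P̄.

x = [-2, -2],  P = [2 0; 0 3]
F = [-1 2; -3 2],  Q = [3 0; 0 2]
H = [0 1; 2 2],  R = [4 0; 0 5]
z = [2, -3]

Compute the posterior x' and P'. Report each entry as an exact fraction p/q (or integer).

x̄ = F·x = [-2, 2]
P̄ = F·P·Fᵀ + Q = [17 18; 18 32]
y = z − H·x̄ = [0, -3]
S = H·P̄·Hᵀ + R = [36 100; 100 345]
K = P̄·Hᵀ·S⁻¹ = [-79/242 36/121; 52/121 20/121]
x' = x̄ + K·y = [-350/121, 182/121]
P' = (I − K·H)·P̄ = [248/121 -158/121; -158/121 208/121]

x' = [-350/121, 182/121]
P' = [248/121 -158/121; -158/121 208/121]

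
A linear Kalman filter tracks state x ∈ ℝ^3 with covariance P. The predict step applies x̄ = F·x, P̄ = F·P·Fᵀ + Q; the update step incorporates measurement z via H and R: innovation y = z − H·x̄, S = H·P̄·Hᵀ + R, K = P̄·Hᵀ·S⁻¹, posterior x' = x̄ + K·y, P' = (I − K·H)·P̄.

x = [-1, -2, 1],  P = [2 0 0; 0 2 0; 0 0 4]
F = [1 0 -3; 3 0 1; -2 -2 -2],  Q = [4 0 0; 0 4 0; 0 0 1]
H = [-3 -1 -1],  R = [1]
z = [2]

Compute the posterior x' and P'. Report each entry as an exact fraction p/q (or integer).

x' = [-404/241, -530/241, 1256/241]
P' = [322/241 -606/241 -290/241; -606/241 6194/241 -4382/241; -290/241 -4382/241 10577/482]

x̄ = F·x = [-4, -2, 4]
P̄ = F·P·Fᵀ + Q = [42 -6 20; -6 26 -20; 20 -20 33]
y = z − H·x̄ = [-8]
S = H·P̄·Hᵀ + R = [482]
K = P̄·Hᵀ·S⁻¹ = [-70/241; 6/241; -73/482]
x' = x̄ + K·y = [-404/241, -530/241, 1256/241]
P' = (I − K·H)·P̄ = [322/241 -606/241 -290/241; -606/241 6194/241 -4382/241; -290/241 -4382/241 10577/482]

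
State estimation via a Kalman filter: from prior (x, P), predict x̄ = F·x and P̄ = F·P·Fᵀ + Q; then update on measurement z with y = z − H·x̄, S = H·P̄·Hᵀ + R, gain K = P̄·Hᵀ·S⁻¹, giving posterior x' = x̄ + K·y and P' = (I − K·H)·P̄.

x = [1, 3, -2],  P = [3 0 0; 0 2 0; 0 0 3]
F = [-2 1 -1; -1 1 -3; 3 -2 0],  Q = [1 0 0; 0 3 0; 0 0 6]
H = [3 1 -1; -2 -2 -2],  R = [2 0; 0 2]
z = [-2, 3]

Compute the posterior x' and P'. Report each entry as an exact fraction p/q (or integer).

x̄ = F·x = [3, 8, -3]
P̄ = F·P·Fᵀ + Q = [18 17 -22; 17 35 -13; -22 -13 41]
y = z − H·x̄ = [-22, 19]
S = H·P̄·Hᵀ + R = [500 -144; -144 234]
K = P̄·Hᵀ·S⁻¹ = [143/764 7/1719; 663/5348 -1031/4011; -414/1337 -970/4011]
x' = x̄ + K·y = [-3577/3438, 3119/8022, -3139/4011]
P' = (I − K·H)·P̄ = [4805/6876 -2779/2292 292/573; -2779/2292 14319/5348 -1615/1337; 292/573 -1615/1337 1257/1337]

x' = [-3577/3438, 3119/8022, -3139/4011]
P' = [4805/6876 -2779/2292 292/573; -2779/2292 14319/5348 -1615/1337; 292/573 -1615/1337 1257/1337]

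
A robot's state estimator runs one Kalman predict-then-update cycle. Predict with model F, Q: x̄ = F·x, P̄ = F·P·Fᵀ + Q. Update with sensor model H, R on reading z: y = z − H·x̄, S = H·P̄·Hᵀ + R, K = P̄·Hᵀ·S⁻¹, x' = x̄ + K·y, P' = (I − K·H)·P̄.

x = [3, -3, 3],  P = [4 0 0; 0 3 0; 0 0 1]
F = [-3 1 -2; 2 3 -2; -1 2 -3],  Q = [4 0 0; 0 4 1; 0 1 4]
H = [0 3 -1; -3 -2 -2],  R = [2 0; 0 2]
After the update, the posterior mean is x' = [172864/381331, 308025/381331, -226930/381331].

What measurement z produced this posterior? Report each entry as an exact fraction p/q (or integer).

z = [3, -2]

x̄ = F·x = [-18, -9, -18]
P̄ = F·P·Fᵀ + Q = [47 -11 24; -11 51 17; 24 17 29]
S = H·P̄·Hᵀ + R = [388 -145; -145 1037]
K = P̄·Hᵀ·S⁻¹ = [-83324/381331 -73061/381331; 126097/381331 -20244/381331; -966/381331 -60442/381331]
x' − x̄ = [7036822/381331, 3740004/381331, 6637028/381331] = K·y
y = (KᵀK)⁻¹·Kᵀ·(x' − x̄) = [12, -110]
z = y + H·x̄ = [12, -110] + [-9, 108] = [3, -2]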